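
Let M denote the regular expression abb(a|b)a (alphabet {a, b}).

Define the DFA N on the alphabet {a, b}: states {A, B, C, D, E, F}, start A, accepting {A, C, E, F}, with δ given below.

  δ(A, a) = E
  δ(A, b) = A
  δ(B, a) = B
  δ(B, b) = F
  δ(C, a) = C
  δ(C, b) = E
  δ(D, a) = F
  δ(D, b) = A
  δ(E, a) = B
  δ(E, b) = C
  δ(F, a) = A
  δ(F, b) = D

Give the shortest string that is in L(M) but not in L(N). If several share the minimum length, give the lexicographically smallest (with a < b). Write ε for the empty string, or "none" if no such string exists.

abbaa

The string abbaa is accepted by M but not by N.
No shorter string lies in the difference, and abbaa is the lexicographically first length-5 string in L(M) \ L(N).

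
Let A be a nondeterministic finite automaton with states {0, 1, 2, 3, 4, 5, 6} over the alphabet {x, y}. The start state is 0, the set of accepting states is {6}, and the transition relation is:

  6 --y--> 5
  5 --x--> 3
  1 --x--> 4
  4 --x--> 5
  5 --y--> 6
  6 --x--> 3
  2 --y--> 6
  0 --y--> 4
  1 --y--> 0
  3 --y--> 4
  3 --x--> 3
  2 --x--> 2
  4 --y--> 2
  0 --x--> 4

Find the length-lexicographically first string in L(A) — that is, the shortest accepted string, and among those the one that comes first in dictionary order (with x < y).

xxy

A breadth-first search from 0 reaches an accepting state first via the path 0 → 4 → 5 → 6 on input xxy.
No string of length < 3 is accepted (BFS exhausts all shorter strings without reaching an accepting state), and xxy is the lexicographically least accepting string of length 3.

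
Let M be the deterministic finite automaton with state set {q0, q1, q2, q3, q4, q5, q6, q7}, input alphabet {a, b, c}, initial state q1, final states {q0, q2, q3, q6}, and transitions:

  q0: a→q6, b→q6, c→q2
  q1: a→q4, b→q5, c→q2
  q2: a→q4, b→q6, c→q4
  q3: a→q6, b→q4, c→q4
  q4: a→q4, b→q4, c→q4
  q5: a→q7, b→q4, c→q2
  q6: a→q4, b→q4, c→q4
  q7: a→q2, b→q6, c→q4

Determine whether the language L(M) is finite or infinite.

finite

The useful states (reachable from q1 and able to reach an accepting state) are {q1, q2, q5, q6, q7}.
Restricted to these states the transition graph has no cycle, so every accepting path has bounded length and L is finite.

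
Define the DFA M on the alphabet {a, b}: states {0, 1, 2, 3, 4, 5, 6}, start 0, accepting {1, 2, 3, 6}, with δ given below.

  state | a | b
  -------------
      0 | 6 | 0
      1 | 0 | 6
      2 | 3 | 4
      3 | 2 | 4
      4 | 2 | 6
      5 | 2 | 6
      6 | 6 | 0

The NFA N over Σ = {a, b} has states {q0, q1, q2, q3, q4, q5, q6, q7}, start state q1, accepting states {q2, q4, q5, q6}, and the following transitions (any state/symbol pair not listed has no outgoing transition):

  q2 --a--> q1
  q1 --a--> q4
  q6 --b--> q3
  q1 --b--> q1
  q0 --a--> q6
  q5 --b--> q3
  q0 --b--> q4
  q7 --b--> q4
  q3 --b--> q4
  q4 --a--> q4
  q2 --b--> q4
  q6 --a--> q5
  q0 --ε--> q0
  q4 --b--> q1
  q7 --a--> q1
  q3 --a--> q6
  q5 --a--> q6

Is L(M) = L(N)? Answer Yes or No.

Exploring the product automaton M × N from the start pair (0, q1), following both machines on each input symbol, reaches 2 state pairs: (0, q1), (6, q4).
M accepts in {1, 2, 3, 6} and N accepts in {q2, q4, q5, q6}. In every reachable pair the two components are either both accepting — (6, q4) — or both non-accepting, so no string is accepted by exactly one of the machines: L(M) \ L(N) and L(N) \ L(M) are both empty.
Hence every string is accepted by M iff it is accepted by N, and the two languages coincide.

Yes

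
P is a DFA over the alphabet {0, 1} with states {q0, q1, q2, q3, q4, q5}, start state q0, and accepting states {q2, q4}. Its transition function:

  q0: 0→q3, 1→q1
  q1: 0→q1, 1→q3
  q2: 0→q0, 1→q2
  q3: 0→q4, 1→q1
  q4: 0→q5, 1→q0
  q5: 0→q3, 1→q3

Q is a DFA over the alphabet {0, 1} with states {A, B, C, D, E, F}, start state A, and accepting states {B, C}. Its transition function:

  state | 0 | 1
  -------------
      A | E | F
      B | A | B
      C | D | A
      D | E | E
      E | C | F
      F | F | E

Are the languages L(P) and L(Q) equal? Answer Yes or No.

Exploring the product automaton P × Q from the start pair (q0, A), following both machines on each input symbol, reaches 5 state pairs: (q0, A), (q3, E), (q1, F), (q4, C), (q5, D).
P accepts in {q2, q4} and Q accepts in {B, C}. In every reachable pair the two components are either both accepting — (q4, C) — or both non-accepting, so no string is accepted by exactly one of the machines: L(P) \ L(Q) and L(Q) \ L(P) are both empty.
Hence every string is accepted by P iff it is accepted by Q, and the two languages coincide.

Yes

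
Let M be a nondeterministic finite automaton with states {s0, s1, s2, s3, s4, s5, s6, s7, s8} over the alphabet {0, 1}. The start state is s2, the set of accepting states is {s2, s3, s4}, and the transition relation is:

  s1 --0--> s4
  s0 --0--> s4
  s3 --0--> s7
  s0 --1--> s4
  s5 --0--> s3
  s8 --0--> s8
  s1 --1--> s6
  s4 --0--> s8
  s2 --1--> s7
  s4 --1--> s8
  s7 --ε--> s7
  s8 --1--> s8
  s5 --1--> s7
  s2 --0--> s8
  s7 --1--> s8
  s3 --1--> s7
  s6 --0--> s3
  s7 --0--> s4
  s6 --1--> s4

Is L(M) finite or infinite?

finite

The useful states (reachable from s2 and able to reach an accepting state) are {s2, s4, s7}.
Restricted to these states the transition graph has no cycle, so every accepting path has bounded length and L is finite.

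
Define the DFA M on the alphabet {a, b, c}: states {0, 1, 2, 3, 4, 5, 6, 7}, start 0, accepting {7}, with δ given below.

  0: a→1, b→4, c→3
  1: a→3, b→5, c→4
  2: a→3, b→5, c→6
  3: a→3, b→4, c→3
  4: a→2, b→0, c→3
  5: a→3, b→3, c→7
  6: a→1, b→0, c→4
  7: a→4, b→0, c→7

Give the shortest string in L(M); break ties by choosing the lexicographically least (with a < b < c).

abc

A breadth-first search from 0 reaches an accepting state first via the path 0 → 1 → 5 → 7 on input abc.
No string of length < 3 is accepted (BFS exhausts all shorter strings without reaching an accepting state), and abc is the lexicographically least accepting string of length 3.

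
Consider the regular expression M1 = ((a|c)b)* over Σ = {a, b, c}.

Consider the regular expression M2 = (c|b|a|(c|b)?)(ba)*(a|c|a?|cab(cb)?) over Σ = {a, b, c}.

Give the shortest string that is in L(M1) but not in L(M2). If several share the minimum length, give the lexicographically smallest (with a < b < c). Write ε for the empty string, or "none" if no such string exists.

The string ab is accepted by M1 but not by M2.
No shorter string lies in the difference, and ab is the lexicographically first length-2 string in L(M1) \ L(M2).

ab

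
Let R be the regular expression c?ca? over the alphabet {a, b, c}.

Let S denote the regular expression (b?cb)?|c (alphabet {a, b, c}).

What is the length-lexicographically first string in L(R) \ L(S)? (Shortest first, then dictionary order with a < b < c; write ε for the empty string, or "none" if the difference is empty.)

The string ca is accepted by R but not by S.
No shorter string lies in the difference, and ca is the lexicographically first length-2 string in L(R) \ L(S).

ca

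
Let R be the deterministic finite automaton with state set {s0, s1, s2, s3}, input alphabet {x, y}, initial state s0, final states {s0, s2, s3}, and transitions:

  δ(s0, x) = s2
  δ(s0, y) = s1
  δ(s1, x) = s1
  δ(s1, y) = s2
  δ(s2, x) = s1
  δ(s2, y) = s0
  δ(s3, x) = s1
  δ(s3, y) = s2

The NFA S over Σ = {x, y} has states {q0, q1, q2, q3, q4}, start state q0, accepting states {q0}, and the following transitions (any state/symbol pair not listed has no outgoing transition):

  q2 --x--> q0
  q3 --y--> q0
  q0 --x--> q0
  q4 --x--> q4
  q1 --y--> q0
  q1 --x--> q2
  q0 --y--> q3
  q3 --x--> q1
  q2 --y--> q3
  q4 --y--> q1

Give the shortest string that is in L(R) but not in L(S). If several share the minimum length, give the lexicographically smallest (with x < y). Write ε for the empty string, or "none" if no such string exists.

The string xy is accepted by R but not by S.
No shorter string lies in the difference, and xy is the lexicographically first length-2 string in L(R) \ L(S).

xy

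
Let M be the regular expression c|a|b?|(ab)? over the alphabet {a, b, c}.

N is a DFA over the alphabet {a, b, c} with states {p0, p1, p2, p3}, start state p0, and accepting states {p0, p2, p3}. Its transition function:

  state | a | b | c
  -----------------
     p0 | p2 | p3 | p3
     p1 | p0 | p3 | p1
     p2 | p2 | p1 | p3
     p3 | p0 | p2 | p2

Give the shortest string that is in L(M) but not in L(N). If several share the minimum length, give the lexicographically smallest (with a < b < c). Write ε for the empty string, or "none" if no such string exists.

ab

The string ab is accepted by M but not by N.
No shorter string lies in the difference, and ab is the lexicographically first length-2 string in L(M) \ L(N).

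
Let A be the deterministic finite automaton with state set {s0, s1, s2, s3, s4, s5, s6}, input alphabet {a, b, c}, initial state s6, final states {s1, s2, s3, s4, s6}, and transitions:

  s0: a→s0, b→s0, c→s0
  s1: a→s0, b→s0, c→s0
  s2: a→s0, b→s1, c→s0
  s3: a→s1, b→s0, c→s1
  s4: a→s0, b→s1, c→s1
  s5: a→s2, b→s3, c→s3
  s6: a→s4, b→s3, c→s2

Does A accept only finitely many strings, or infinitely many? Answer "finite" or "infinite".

finite

The useful states (reachable from s6 and able to reach an accepting state) are {s1, s2, s3, s4, s6}.
Restricted to these states the transition graph has no cycle, so every accepting path has bounded length and L is finite.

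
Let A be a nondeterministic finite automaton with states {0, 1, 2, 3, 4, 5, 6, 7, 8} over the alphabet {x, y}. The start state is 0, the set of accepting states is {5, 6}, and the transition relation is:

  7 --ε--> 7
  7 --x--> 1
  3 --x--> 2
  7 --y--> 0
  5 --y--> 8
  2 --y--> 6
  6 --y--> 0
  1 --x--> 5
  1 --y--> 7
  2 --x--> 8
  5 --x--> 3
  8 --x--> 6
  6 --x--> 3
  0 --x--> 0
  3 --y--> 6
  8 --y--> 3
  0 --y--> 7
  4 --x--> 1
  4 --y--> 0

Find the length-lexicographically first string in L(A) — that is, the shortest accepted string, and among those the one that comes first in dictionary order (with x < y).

A breadth-first search from 0 reaches an accepting state first via the path 0 → 7 → 1 → 5 on input yxx.
No string of length < 3 is accepted (BFS exhausts all shorter strings without reaching an accepting state), and yxx is the lexicographically least accepting string of length 3.

yxx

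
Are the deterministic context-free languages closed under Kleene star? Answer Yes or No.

No

L = {c aⁿbⁿ : n≥0} ∪ {cc aⁿb²ⁿ : n≥0} is a DCFL (the number of leading c's fixes which ratio the DPDA checks), but L* is not. Every word of L starts with c, so in a factorisation of the string cc aⁱbʲ (i≥1) into words of L each factor begins at one of the two c's: either the whole string is a single word of L (forcing j = 2i), or it splits as c · (c aⁱbʲ) with c ∈ L (take n = 0) and c aⁱbʲ ∈ L (forcing j = i). Thus L* ∩ cca⁺b* = {cc aⁿbⁿ : n≥1} ∪ {cc aⁿb²ⁿ : n≥1}. A DPDA for L* would give one for this intersection with a regular set, and, started from its configuration after reading cc, one for {aⁿbⁿ : n≥1} ∪ {aⁿb²ⁿ : n≥1}, which no deterministic PDA accepts (a DPDA for it would have a single run on aⁿb²ⁿ, accepting after the prefix aⁿbⁿ and accepting again after n more b's; an ordinary PDA that simulates it on a's and b's and, at any moment when it is accepting, may switch to reading only a fresh letter d while feeding each d to the simulation as a b, would accept aⁱbʲdᵏ (k≥1) exactly when both aⁱbʲ and aⁱbʲ⁺ᵏ are in the language, i.e. its language intersected with the regular set a*b*d⁺ would be exactly {aⁿbⁿdⁿ : n≥1} — impossible, since context-free languages are closed under intersection with regular sets and {aⁿbⁿdⁿ} is not context-free). So L* is not a DCFL.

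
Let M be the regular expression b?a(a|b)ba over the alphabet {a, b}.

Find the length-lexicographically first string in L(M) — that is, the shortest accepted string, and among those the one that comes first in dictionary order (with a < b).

aaba

By inspection of the expression, no string of length less than 4 matches, and aaba is the lexicographically first match of length 4.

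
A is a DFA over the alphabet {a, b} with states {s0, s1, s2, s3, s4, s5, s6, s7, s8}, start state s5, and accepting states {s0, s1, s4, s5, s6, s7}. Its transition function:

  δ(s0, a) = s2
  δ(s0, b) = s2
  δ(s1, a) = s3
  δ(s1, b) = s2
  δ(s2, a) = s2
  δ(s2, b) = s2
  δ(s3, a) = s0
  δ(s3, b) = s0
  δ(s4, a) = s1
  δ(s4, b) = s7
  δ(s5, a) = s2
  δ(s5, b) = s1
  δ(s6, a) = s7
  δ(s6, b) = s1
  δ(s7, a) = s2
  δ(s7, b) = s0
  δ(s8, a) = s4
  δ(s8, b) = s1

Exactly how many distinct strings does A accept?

The useful subgraph on states {s0, s1, s3, s5} is acyclic, so L(A) is finite; the longest accepting path visits 4 useful states, giving maximum string length 3.
Counting accepting paths from s5 by length: 1 of length 0, 1 of length 1, 2 of length 3. Total 4.

4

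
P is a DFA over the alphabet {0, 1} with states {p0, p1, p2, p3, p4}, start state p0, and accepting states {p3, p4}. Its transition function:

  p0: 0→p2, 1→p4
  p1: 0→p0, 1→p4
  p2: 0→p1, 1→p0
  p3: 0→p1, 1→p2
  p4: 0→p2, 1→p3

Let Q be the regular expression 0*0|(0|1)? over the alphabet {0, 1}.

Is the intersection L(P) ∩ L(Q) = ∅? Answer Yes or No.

The string 1 is accepted by both P and Q.
Hence L(P) ∩ L(Q) ≠ ∅.

No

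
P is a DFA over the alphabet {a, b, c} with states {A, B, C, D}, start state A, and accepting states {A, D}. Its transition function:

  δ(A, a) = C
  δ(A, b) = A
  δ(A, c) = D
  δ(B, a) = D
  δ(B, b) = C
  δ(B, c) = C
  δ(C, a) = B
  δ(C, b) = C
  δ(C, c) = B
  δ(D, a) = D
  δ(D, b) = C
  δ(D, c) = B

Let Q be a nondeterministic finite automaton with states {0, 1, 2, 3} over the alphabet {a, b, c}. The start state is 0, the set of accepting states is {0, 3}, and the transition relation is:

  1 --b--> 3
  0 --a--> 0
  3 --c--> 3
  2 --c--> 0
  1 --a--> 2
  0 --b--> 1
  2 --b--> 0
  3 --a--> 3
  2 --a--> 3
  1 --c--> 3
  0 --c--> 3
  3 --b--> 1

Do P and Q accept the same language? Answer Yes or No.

The string b is accepted by P but rejected by Q.
So L(P) ≠ L(Q).

No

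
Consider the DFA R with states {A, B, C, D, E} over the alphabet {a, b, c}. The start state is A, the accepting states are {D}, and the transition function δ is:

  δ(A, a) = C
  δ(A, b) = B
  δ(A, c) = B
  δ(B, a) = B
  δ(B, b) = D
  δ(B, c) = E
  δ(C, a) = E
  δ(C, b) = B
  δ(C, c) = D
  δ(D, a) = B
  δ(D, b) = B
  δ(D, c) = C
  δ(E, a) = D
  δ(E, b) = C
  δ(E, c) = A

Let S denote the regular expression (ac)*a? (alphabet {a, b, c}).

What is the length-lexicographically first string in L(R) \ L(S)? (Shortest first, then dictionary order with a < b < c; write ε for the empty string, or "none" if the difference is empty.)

The string bb is accepted by R but not by S.
No shorter string lies in the difference, and bb is the lexicographically first length-2 string in L(R) \ L(S).

bb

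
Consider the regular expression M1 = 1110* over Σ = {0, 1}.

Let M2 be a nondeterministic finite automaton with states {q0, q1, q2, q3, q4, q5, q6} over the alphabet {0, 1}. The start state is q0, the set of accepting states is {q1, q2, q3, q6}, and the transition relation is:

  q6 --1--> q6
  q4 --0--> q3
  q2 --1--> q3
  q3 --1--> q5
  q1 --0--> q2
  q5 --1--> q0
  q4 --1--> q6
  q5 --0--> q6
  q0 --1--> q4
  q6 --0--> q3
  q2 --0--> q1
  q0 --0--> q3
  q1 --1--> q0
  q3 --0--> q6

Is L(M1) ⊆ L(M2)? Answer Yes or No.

Converting the expression M1 to a DFA (subset construction, then merging equivalent states) gives the minimal DFA with states {r0, r1, r2, r3, r4}, start state r0, accepting states {r4} and transitions r0: 0→r1, 1→r2; r1: 0→r1, 1→r1; r2: 0→r1, 1→r3; r3: 0→r1, 1→r4; r4: 0→r4, 1→r1.
Exploring the product automaton M1 × M2 from the start pair (r0, q0), following both machines on each input symbol, reaches 10 state pairs: (r0, q0), (r1, q3), (r2, q4), (r1, q6), (r1, q5), (r3, q6), (r1, q0), (r4, q6), (r1, q4), (r4, q3).
M1 accepts in {r4} and M2 accepts in {q1, q2, q3, q6}. The reachable pairs whose M1-component is accepting are (r4, q6), (r4, q3); in each of them the M2-component is accepting too, so the product for L(M1) \ L(M2) (M1-component accepting, M2-component rejecting) has no reachable accepting pair and the difference is empty.
Hence every string in L(M1) is also in L(M2).

Yes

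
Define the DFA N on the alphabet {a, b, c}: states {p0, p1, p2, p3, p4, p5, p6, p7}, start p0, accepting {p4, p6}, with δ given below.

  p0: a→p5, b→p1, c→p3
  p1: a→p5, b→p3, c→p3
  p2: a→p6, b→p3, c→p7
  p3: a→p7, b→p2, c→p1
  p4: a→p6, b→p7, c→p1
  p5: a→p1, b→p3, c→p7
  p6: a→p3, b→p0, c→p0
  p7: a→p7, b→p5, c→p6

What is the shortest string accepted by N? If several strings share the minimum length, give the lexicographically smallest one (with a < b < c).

acc

A breadth-first search from p0 reaches an accepting state first via the path p0 → p5 → p7 → p6 on input acc.
No string of length < 3 is accepted (BFS exhausts all shorter strings without reaching an accepting state), and acc is the lexicographically least accepting string of length 3.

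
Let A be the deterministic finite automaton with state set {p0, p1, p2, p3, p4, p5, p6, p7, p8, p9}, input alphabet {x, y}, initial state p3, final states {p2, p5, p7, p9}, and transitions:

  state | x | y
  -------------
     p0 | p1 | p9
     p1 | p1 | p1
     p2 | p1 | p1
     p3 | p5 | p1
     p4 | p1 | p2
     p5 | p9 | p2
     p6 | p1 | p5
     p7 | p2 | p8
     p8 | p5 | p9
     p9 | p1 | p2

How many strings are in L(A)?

The useful subgraph on states {p2, p3, p5, p9} is acyclic, so L(A) is finite; the longest accepting path visits 4 useful states, giving maximum string length 3.
Counting accepting paths from p3 by length: 1 of length 1, 2 of length 2, 1 of length 3. Total 4.

4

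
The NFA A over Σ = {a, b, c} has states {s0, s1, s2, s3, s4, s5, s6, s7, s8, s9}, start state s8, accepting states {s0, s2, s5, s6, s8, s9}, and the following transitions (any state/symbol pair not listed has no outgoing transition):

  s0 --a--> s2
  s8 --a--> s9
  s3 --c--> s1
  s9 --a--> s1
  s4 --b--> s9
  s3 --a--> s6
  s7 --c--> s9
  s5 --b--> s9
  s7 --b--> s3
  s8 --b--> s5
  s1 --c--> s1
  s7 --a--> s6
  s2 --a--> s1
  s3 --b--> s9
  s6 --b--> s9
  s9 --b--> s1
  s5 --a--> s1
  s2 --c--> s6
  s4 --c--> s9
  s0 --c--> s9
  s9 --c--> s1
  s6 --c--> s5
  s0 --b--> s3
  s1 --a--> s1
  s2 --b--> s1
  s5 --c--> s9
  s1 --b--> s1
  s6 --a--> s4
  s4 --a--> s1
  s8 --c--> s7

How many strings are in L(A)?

The useful subgraph on states {s3, s4, s5, s6, s7, s8, s9} is acyclic, so L(A) is finite; the longest accepting path visits 6 useful states, giving maximum string length 5.
Counting accepting paths from s8 by length: 1 of length 0, 2 of length 1, 4 of length 2, 4 of length 3, 6 of length 4, 4 of length 5. Total 21.

21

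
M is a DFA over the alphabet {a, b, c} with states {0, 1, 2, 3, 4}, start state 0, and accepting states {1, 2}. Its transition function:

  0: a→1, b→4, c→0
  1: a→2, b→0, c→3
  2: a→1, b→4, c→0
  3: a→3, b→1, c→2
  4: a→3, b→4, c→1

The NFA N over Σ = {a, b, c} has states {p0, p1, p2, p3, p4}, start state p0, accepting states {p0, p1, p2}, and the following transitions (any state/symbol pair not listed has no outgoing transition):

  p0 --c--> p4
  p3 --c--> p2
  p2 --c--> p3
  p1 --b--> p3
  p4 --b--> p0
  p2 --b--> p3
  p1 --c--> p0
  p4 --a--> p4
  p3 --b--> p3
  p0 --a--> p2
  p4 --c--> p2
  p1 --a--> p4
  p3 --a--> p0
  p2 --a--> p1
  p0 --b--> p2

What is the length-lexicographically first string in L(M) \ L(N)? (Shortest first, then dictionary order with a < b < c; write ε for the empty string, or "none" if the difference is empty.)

The string bc is accepted by M but not by N.
No shorter string lies in the difference, and bc is the lexicographically first length-2 string in L(M) \ L(N).

bc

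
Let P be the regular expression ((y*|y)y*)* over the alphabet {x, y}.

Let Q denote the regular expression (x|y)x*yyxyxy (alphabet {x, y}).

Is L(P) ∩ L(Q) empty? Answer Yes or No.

Yes

Converting the expression P to a DFA (subset construction, then merging equivalent states) gives the minimal DFA with states {p0, p1}, start state p0, accepting states {p0} and transitions p0: x→p1, y→p0; p1: x→p1, y→p1.
Converting the expression Q to a DFA (subset construction, then merging equivalent states) gives the minimal DFA with states {q0, q1, q2, q3, q4, q5, q6, q7, q8}, start state q0, accepting states {q8} and transitions q0: x→q1, y→q1; q1: x→q1, y→q2; q2: x→q3, y→q4; q3: x→q3, y→q3; q4: x→q5, y→q3; q5: x→q3, y→q6; q6: x→q7, y→q3; q7: x→q3, y→q8; q8: x→q3, y→q3.
Exploring the product automaton P × Q from the start pair (p0, q0), following both machines on each input symbol, reaches 13 state pairs: (p0, q0), (p1, q1), (p0, q1), (p1, q2), (p0, q2), (p1, q3), (p1, q4), (p0, q4), (p1, q5), (p0, q3), (p1, q6), (p1, q7), (p1, q8).
P accepts in {p0} and Q accepts in {q8}; no reachable pair has both components accepting, so no string drives both machines to acceptance simultaneously and L(P) ∩ L(Q) = ∅.
So no string is accepted by both, and the intersection is empty.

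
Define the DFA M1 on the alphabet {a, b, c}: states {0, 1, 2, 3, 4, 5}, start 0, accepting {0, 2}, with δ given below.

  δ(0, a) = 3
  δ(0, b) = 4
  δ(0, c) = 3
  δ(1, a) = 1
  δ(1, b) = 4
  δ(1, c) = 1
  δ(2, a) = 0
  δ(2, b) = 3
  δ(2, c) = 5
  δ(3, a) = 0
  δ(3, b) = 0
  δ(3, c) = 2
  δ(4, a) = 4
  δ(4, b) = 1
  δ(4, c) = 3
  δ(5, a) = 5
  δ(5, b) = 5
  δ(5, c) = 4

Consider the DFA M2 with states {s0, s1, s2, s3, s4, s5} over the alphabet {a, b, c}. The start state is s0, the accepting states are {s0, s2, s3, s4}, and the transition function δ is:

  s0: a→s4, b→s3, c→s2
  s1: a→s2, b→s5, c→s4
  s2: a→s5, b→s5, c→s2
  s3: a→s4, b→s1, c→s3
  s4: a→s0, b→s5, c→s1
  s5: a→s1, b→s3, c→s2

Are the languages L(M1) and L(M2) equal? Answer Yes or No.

No

The string ab is accepted by M1 but rejected by M2.
So L(M1) ≠ L(M2).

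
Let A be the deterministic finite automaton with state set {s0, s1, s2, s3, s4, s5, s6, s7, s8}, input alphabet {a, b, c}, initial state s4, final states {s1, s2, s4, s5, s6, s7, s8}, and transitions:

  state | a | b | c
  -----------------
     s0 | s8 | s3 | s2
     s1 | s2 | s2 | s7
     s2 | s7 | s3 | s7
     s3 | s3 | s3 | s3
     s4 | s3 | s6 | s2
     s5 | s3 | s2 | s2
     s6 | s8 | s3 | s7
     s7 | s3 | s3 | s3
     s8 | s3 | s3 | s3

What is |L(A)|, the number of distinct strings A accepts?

The useful subgraph on states {s2, s4, s6, s7, s8} is acyclic, so L(A) is finite; the longest accepting path visits 3 useful states, giving maximum string length 2.
Counting accepting paths from s4 by length: 1 of length 0, 2 of length 1, 4 of length 2. Total 7.

7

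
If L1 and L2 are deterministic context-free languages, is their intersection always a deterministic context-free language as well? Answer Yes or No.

No

DCFLs are closed under complement (normalise the DPDA to read all of its input, then flip the verdict). If they were also closed under intersection, De Morgan would make them closed under union; but {aⁿbⁿ : n≥0} and {aⁿb²ⁿ : n≥0} are DCFLs (push the a's; pop one per b, respectively one per two b's) whose union no deterministic PDA accepts: a DPDA for it would have a single run on aⁿb²ⁿ, accepting after the prefix aⁿbⁿ and accepting again after n more b's; an ordinary PDA that simulates it on a's and b's and, at any moment when it is accepting, may switch to reading only a fresh letter c while feeding each c to the simulation as a b, would accept aⁱbʲcᵏ (k≥1) exactly when both aⁱbʲ and aⁱbʲ⁺ᵏ are in the language, i.e. its language intersected with the regular set a*b*c⁺ would be exactly {aⁿbⁿcⁿ : n≥1} — impossible, since context-free languages are closed under intersection with regular sets and {aⁿbⁿcⁿ} is not context-free.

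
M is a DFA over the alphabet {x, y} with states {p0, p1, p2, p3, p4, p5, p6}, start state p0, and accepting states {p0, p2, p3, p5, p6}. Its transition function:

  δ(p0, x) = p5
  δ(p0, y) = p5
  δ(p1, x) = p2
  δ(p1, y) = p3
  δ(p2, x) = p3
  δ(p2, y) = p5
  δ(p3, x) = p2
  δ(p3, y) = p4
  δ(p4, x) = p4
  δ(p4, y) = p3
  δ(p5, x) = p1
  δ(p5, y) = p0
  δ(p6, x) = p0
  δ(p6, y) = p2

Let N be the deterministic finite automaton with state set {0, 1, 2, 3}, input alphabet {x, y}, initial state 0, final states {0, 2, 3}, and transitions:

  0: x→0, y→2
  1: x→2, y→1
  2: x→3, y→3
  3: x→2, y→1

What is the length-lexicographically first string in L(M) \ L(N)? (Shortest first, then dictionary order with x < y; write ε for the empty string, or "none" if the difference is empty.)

The string yxy is accepted by M but not by N.
No shorter string lies in the difference, and yxy is the lexicographically first length-3 string in L(M) \ L(N).

yxy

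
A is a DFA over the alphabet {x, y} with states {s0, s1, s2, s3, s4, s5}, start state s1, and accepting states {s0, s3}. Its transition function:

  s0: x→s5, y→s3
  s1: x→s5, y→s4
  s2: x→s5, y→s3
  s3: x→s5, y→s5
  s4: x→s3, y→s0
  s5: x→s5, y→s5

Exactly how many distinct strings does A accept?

3

The useful subgraph on states {s0, s1, s3, s4} is acyclic, so L(A) is finite; the longest accepting path visits 4 useful states, giving maximum string length 3.
Counting accepting paths from s1 by length: 2 of length 2, 1 of length 3. Total 3.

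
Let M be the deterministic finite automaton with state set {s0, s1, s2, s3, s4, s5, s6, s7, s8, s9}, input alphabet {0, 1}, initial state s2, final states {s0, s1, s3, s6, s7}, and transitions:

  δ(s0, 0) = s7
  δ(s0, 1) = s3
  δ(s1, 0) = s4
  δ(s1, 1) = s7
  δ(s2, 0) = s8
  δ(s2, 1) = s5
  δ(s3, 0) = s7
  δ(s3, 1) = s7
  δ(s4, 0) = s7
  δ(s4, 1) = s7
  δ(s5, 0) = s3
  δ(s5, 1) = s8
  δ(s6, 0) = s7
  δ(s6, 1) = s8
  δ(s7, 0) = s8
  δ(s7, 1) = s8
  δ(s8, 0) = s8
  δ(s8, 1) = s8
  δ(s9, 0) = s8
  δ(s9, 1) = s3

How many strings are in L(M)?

3

The useful subgraph on states {s2, s3, s5, s7} is acyclic, so L(M) is finite; the longest accepting path visits 4 useful states, giving maximum string length 3.
Counting accepting paths from s2 by length: 1 of length 2, 2 of length 3. Total 3.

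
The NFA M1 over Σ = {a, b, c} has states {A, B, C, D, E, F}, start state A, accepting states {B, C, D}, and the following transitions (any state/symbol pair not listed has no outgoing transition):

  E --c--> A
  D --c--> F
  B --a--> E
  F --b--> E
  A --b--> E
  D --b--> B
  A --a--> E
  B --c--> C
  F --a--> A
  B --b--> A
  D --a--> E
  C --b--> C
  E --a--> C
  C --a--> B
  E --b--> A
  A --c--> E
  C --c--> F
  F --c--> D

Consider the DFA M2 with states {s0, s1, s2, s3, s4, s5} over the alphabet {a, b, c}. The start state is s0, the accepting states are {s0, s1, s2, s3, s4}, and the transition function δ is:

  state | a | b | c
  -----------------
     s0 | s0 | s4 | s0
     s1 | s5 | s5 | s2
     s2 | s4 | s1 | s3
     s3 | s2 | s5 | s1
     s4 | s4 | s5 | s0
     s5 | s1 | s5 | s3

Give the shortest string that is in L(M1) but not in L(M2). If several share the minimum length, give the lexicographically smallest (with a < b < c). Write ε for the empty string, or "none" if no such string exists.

The string bab is accepted by M1 but not by M2.
No shorter string lies in the difference, and bab is the lexicographically first length-3 string in L(M1) \ L(M2).

bab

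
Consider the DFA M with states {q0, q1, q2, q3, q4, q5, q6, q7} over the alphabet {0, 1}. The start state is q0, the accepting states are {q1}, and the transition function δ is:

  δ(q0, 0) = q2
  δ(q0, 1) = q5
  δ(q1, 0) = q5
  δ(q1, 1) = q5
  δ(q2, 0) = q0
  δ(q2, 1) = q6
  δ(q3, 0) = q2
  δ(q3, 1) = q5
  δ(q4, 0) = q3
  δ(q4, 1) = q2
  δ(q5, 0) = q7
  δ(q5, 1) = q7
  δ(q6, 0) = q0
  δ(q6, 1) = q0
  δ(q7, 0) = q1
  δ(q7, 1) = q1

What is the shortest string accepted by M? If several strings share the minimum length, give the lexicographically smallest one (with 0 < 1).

A breadth-first search from q0 reaches an accepting state first via the path q0 → q5 → q7 → q1 on input 100.
No string of length < 3 is accepted (BFS exhausts all shorter strings without reaching an accepting state), and 100 is the lexicographically least accepting string of length 3.

100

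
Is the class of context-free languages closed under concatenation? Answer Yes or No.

Yes

Take grammars for L₁ and L₂ with disjoint nonterminals and start symbols S₁, S₂; adding a new start symbol with S → S₁S₂ gives a context-free grammar for L₁L₂.
So the context-free languages are closed under concatenation.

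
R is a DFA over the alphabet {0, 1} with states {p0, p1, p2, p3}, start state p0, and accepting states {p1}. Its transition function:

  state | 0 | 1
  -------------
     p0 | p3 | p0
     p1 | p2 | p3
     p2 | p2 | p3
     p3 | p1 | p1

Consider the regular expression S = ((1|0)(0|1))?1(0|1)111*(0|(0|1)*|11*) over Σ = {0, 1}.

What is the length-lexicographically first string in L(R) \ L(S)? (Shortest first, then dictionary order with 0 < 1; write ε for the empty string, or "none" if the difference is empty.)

00

The string 00 is accepted by R but not by S.
No shorter string lies in the difference, and 00 is the lexicographically first length-2 string in L(R) \ L(S).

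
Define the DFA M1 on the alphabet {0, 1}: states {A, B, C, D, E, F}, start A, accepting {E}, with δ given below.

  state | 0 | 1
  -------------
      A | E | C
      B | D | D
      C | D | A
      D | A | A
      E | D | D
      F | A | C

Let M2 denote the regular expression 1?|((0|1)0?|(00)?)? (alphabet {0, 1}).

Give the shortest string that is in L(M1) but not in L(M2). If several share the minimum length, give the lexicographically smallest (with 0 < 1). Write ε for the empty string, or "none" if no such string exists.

110

The string 110 is accepted by M1 but not by M2.
No shorter string lies in the difference, and 110 is the lexicographically first length-3 string in L(M1) \ L(M2).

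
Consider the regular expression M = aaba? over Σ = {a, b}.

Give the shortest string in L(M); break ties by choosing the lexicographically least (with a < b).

By inspection of the expression, no string of length less than 3 matches, and aab is the lexicographically first match of length 3.

aab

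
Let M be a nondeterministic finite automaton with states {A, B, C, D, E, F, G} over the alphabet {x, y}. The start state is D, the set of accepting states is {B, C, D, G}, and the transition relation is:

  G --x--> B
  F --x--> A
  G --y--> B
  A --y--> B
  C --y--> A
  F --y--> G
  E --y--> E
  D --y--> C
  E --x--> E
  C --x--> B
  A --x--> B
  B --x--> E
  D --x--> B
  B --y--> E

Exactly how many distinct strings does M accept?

The useful subgraph on states {A, B, C, D} is acyclic, so L(M) is finite; the longest accepting path visits 4 useful states, giving maximum string length 3.
Counting accepting paths from D by length: 1 of length 0, 2 of length 1, 1 of length 2, 2 of length 3. Total 6.

6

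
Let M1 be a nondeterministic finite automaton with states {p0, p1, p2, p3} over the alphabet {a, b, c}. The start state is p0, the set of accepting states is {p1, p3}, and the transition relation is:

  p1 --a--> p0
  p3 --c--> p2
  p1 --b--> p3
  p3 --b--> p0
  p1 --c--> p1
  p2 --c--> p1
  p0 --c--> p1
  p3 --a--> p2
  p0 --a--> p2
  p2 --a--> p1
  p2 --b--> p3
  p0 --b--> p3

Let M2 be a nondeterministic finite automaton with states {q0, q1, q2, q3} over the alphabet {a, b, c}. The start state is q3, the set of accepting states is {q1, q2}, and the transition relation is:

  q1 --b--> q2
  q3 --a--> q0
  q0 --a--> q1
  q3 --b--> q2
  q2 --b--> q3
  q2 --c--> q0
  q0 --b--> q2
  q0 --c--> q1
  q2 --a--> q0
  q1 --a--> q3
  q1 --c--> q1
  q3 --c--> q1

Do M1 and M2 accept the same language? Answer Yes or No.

Yes

Exploring the product automaton M1 × M2 from the start pair (p0, q3), following both machines on each input symbol, reaches 4 state pairs: (p0, q3), (p2, q0), (p3, q2), (p1, q1).
M1 accepts in {p1, p3} and M2 accepts in {q1, q2}. In every reachable pair the two components are either both accepting — (p3, q2), (p1, q1) — or both non-accepting, so no string is accepted by exactly one of the machines: L(M1) \ L(M2) and L(M2) \ L(M1) are both empty.
Hence every string is accepted by M1 iff it is accepted by M2, and the two languages coincide.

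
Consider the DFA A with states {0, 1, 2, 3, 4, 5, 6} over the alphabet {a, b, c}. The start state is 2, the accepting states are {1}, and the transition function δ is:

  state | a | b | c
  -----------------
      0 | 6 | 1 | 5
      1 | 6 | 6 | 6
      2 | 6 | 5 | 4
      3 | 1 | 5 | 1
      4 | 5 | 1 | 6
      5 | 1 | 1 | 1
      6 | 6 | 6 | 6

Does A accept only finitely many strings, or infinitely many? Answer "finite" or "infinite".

The useful states (reachable from 2 and able to reach an accepting state) are {1, 2, 4, 5}.
Restricted to these states the transition graph has no cycle, so every accepting path has bounded length and L is finite.

finite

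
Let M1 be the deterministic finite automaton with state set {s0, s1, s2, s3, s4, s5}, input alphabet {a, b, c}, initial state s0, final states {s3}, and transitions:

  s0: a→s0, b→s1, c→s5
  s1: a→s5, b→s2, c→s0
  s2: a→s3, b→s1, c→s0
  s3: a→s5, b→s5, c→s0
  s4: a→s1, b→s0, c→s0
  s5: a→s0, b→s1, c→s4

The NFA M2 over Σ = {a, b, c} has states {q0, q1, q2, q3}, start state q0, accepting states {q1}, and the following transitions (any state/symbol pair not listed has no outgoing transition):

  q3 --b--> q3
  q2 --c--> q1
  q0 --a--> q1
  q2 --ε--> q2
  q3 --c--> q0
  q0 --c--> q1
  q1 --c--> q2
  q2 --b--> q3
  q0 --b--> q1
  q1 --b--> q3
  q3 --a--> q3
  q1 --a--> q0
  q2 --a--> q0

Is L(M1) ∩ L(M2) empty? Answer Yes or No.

Exploring the product automaton M1 × M2 from the start pair (s0, q0), following both machines on each input symbol, reaches 18 state pairs: (s0, q0), (s0, q1), (s1, q1), (s5, q1), (s1, q3), (s5, q2), (s5, q0), (s2, q3), (s0, q2), (s4, q2), (s5, q3), (s4, q1), (s3, q3), (s1, q0), (s0, q3), (s4, q0), (s2, q1), (s3, q0).
M1 accepts in {s3} and M2 accepts in {q1}; no reachable pair has both components accepting, so no string drives both machines to acceptance simultaneously and L(M1) ∩ L(M2) = ∅.
So no string is accepted by both, and the intersection is empty.

Yes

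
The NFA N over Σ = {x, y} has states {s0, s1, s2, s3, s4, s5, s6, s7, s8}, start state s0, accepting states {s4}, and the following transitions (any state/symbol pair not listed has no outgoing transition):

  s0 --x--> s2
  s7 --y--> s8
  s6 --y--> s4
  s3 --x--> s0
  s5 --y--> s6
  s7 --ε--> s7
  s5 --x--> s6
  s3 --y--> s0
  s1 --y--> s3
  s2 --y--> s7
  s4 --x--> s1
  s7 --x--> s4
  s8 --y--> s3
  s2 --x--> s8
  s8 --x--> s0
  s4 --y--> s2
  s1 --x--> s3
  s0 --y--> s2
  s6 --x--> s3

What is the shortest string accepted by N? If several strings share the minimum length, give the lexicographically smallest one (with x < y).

xyx

A breadth-first search from s0 reaches an accepting state first via the path s0 → s2 → s7 → s4 on input xyx.
No string of length < 3 is accepted (BFS exhausts all shorter strings without reaching an accepting state), and xyx is the lexicographically least accepting string of length 3.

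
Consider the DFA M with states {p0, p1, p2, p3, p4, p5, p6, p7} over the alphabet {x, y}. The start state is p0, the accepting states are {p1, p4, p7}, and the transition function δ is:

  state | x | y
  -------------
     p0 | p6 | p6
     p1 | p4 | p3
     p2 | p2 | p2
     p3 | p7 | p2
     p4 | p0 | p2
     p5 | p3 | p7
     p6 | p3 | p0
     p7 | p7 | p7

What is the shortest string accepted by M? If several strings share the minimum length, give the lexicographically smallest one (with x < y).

A breadth-first search from p0 reaches an accepting state first via the path p0 → p6 → p3 → p7 on input xxx.
No string of length < 3 is accepted (BFS exhausts all shorter strings without reaching an accepting state), and xxx is the lexicographically least accepting string of length 3.

xxx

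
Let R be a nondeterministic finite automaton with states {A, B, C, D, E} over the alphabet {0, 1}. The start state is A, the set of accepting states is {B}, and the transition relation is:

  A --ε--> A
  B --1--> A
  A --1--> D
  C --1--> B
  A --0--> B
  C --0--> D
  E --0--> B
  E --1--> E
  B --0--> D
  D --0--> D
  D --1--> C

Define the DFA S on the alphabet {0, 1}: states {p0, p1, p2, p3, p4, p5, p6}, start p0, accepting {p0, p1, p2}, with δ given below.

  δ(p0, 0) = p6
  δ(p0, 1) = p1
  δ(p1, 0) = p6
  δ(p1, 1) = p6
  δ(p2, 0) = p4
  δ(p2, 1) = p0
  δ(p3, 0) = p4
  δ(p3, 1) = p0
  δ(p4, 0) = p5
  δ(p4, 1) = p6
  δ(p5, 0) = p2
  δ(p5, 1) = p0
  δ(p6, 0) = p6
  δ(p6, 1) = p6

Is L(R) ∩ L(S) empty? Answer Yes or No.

Exploring the product automaton R × S from the start pair (A, p0), following both machines on each input symbol, reaches 6 state pairs: (A, p0), (B, p6), (D, p1), (D, p6), (A, p6), (C, p6).
R accepts in {B} and S accepts in {p0, p1, p2}; no reachable pair has both components accepting, so no string drives both machines to acceptance simultaneously and L(R) ∩ L(S) = ∅.
So no string is accepted by both, and the intersection is empty.

Yes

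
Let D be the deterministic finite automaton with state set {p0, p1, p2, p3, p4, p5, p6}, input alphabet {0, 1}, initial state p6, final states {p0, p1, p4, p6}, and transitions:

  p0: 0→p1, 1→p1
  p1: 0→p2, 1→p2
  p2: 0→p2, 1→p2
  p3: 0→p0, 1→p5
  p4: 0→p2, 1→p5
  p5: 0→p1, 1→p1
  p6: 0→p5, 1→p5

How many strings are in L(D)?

The useful subgraph on states {p1, p5, p6} is acyclic, so L(D) is finite; the longest accepting path visits 3 useful states, giving maximum string length 2.
Counting accepting paths from p6 by length: 1 of length 0, 4 of length 2. Total 5.

5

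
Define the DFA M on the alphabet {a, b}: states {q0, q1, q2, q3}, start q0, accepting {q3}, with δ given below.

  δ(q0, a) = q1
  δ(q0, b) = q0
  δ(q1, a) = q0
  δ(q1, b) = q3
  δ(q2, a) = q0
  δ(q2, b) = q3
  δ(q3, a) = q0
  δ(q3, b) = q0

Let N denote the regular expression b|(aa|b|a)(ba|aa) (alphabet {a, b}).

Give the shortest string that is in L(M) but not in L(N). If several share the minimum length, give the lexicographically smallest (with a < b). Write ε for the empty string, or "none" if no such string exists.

ab

The string ab is accepted by M but not by N.
No shorter string lies in the difference, and ab is the lexicographically first length-2 string in L(M) \ L(N).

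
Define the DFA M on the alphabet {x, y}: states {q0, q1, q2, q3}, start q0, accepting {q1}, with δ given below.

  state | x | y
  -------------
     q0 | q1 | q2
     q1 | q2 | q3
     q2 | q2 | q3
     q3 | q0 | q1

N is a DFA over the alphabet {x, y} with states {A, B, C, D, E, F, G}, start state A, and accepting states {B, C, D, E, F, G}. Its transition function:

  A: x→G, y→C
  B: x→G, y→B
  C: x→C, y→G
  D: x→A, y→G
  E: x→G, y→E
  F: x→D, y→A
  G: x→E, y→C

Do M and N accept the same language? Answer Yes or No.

The string y is accepted by N but rejected by M.
So L(M) ≠ L(N).

No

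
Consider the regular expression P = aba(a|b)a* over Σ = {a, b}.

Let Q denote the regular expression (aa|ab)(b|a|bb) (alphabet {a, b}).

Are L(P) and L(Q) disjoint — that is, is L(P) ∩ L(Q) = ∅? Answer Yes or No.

Yes

Converting the expression P to a DFA (subset construction, then merging equivalent states) gives the minimal DFA with states {p0, p1, p2, p3, p4, p5}, start state p0, accepting states {p5} and transitions p0: a→p1, b→p2; p1: a→p2, b→p3; p2: a→p2, b→p2; p3: a→p4, b→p2; p4: a→p5, b→p5; p5: a→p5, b→p2.
Converting the expression Q to a DFA (subset construction, then merging equivalent states) gives the minimal DFA with states {q0, q1, q2, q3, q4, q5}, start state q0, accepting states {q4, q5} and transitions q0: a→q1, b→q2; q1: a→q3, b→q3; q2: a→q2, b→q2; q3: a→q4, b→q5; q4: a→q2, b→q2; q5: a→q2, b→q4.
Exploring the product automaton P × Q from the start pair (p0, q0), following both machines on each input symbol, reaches 9 state pairs: (p0, q0), (p1, q1), (p2, q2), (p2, q3), (p3, q3), (p2, q4), (p2, q5), (p4, q4), (p5, q2).
P accepts in {p5} and Q accepts in {q4, q5}; no reachable pair has both components accepting, so no string drives both machines to acceptance simultaneously and L(P) ∩ L(Q) = ∅.
So no string is accepted by both, and the intersection is empty.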